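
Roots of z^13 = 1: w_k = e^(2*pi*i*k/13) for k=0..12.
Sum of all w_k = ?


The sum of all 13th roots of unity is 0.
Geometric series: (1 - w^13)/(1 - w) = (1-1)/(1-w) = 0 since w^13 = 1, w ≠ 1.
Alternatively: coefficient of z^12 in z^13 - 1 is 0.

0


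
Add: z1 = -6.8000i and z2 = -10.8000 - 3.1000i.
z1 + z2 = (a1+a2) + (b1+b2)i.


Real: 0 - 10.8 = -10.8
Imag: -6.8 - 3.1 = -9.9

-10.8000 - 9.9000i


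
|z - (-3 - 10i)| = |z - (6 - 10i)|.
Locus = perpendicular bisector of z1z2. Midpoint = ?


Equal distances means the locus is the perpendicular bisector of z1 and z2.
Midpoint = ((-3+6)/2, (-10+(-10))/2) = (1.5000, -10.0000)

Perpendicular bisector through (1.5000, -10.0000)


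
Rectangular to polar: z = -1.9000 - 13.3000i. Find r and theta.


r = sqrt(3.61+176.89) = sqrt(180.5) = 13.4350
theta = atan2(-13.3, -1.9) = -98.1301 degrees

r = 13.4350, theta = -98.1301 degrees


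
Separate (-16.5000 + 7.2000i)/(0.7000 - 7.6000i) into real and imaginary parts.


Multiply by conjugate: (-16.5000 + 7.2000i)(0.7000 + 7.6000i) / (0.7^2 + (-7.6)^2)
Numerator real = -16.5*0.7 + 7.2*(-7.6) = -66.27
Numerator imag = 7.2*0.7 - (-16.5)*(-7.6) = -120.36
Denominator = 58.25
Re(z) = -66.27/58.25 = -1.1377
Im(z) = -120.36/58.25 = -2.0663

Re(z) = -1.1377, Im(z) = -2.0663


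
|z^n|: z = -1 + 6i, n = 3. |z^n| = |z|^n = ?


|z| = sqrt(1+36) = sqrt(37) = 6.0828
|z^3| = |z|^3 = (sqrt(37))^3 = 37*sqrt(37)

|z^3| = 37*sqrt(37) ≈ 225.0622


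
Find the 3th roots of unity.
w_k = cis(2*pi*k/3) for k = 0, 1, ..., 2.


The 3th roots of unity are cis(360k/3°) for k=0..2
Angle step = 360/3 = 120°
Primitive root: cis(120°)
Primitive root = -0.5000 + 0.8660i

3 roots at angles: 0°, 120°, 240°


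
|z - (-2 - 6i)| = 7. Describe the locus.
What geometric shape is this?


|z - z0| = r is a circle with center z0 and radius r.
Center = (-2, -6), radius = 7

Circle with center (-2, -6) and radius 7


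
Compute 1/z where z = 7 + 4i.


|z|^2 = 49+16 = 65
1/z = (7 - 4i)/65

1/z = 0.1077 - 0.0615i


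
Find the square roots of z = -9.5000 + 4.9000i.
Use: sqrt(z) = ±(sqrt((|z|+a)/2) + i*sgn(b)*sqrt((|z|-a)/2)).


|z| = sqrt(90.25+24.01) = 10.6892
sqrt((|z|+a)/2) = sqrt((10.6892+(-9.5))/2) = sqrt(0.5946) = 0.7711
sqrt((|z|-a)/2) = sqrt((10.6892-(-9.5))/2) = sqrt(10.0946) = 3.1772

±(0.7711 + 3.1772i) i.e. 0.7711 + 3.1772i and -0.7711 - 3.1772i


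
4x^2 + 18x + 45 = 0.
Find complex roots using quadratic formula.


disc = 18^2 - 4*4*45 = 324 - 720 = -396
sqrt(|disc|) = sqrt(396) = 19.8997
Real part = -18/(2*4) = -2.2500
Imag part = 19.8997/(2*4) = 2.4875

-2.2500 ± 2.4875i


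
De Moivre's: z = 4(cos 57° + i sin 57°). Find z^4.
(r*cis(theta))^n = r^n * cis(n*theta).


r^4 = 4^4 = 256
n*theta = 4*57° = 228° = 228° (mod 360)
a = 256*cos(228°) = -171.2974
b = 256*sin(228°) = -190.2451

256 cis(228°) = -171.2974 - 190.2451i


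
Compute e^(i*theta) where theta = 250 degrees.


cos(250°) = -0.3420
sin(250°) = -0.9397

e^(i*250°) = -0.3420 - 0.9397i


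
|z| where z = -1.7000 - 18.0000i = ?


|z| = sqrt((-1.7)^2 + (-18)^2) = sqrt(2.89 + 324) = sqrt(326.89) = 18.0801

|z| = 18.0801


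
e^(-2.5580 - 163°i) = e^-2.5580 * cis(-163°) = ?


e^-2.5580 = 0.07746
cos(-163°) = -0.9563
sin(-163°) = -0.2924
Real = 0.07746*(-0.9563) = -0.0741
Imag = 0.07746*(-0.2924) = -0.0226

-0.0741 - 0.0226i


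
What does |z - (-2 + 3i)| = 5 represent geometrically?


|z - z0| = r is a circle with center z0 and radius r.
Center = (-2, 3), radius = 5

Circle with center (-2, 3) and radius 5


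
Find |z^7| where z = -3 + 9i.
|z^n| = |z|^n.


|z| = sqrt(9+81) = sqrt(90) = 9.4868
|z^7| = |z|^7 = (sqrt(90))^7 = 90^3 * sqrt(90) = 729000*sqrt(90)

|z^7| = 729000*sqrt(90) ≈ 6915901.2428


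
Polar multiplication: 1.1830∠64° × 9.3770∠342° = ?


r = 1.1830 * 9.3770 = 11.0930
theta = 64° + 342° = 406° = 46° (mod 360)

11.0930 cis(46°)


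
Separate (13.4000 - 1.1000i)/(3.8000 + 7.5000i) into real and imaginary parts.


Multiply by conjugate: (13.4000 - 1.1000i)(3.8000 - 7.5000i) / (3.8^2 + 7.5^2)
Numerator real = 13.4*3.8 - (1.1)*7.5 = 42.67
Numerator imag = -1.1*3.8 - 13.4*7.5 = -104.68
Denominator = 70.69
Re(z) = 42.67/70.69 = 0.6036
Im(z) = -104.68/70.69 = -1.4808

Re(z) = 0.6036, Im(z) = -1.4808


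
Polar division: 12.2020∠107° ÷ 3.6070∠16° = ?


r = 12.2020 / 3.6070 = 3.3829
theta = 107° - 16° = 91° = 91° (mod 360)

3.3829 cis(91°)


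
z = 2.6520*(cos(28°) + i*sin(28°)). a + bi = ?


a = 2.6520*cos(28°) = 2.6520*0.88295 = 2.3416
b = 2.6520*sin(28°) = 2.6520*0.46947 = 1.2450

2.3416 + 1.2450i


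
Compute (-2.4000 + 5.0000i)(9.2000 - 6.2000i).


Real = -2.4*9.2 - 5*(-6.2) = -22.08 - (-31) = 8.92
Imag = -2.4*(-6.2) + 9.2*5 = 14.88 + 46 = 60.88

8.9200 + 60.8800i


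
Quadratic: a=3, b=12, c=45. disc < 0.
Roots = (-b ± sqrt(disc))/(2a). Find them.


disc = 12^2 - 4*3*45 = 144 - 540 = -396
sqrt(|disc|) = sqrt(396) = 19.8997
Real part = -12/(2*3) = -2.0000
Imag part = 19.8997/(2*3) = 3.3166

-2.0000 ± 3.3166i


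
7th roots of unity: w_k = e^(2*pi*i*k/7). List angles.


The 7th roots of unity are cis(360k/7°) for k=0..6
Angle step = 360/7 = 51.4286°
Primitive root: cis(51.4286°)
Primitive root = 0.6235 + 0.7818i

7 roots at angles: 0°, 51.4286°, 102.8571°, 154.2857°, 205.7143°, 257.1429°, 308.5714°


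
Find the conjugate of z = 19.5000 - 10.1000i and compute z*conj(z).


z_bar = 19.5000 + 10.1000i
z*z_bar = 19.5^2 + (-10.1)^2 = 380.25 + 102.01 = 482.26

z_bar = 19.5000 + 10.1000i, z*z_bar = 482.26


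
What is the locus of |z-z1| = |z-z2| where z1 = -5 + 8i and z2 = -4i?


Equal distances means the locus is the perpendicular bisector of z1 and z2.
Midpoint = ((-5+0)/2, (8+(-4))/2) = (-2.5000, 2.0000)

Perpendicular bisector through (-2.5000, 2.0000)


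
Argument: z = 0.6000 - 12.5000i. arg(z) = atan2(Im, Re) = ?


Re = 0.6, Im = -12.5
arg = atan2(-12.5, 0.6) = -87.2519 degrees

arg(z) = -87.2519 degrees


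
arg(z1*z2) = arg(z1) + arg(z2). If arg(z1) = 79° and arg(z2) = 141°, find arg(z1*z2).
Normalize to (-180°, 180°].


arg(z1*z2) = 79° + 141° = 220°
Normalized to (-180°, 180°]: -140°

-140°


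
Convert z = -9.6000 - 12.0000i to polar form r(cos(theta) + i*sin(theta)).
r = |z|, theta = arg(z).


r = sqrt(92.16+144) = sqrt(236.16) = 15.3675
theta = atan2(-12, -9.6) = -128.6598 degrees

r = 15.3675, theta = -128.6598 degrees


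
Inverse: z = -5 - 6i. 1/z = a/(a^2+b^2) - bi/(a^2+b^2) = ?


|z|^2 = 25+36 = 61
1/z = (-5 + 6i)/61

1/z = -0.0820 + 0.0984i


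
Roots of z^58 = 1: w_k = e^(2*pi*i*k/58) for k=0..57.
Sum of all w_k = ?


The sum of all 58th roots of unity is 0.
Geometric series: (1 - w^58)/(1 - w) = (1-1)/(1-w) = 0 since w^58 = 1, w ≠ 1.
Alternatively: coefficient of z^57 in z^58 - 1 is 0.

0


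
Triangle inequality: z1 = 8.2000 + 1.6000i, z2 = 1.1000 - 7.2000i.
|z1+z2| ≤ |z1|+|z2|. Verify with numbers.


|z1| = sqrt(8.2^2 + 1.6^2) = sqrt(69.8) = 8.3546
|z2| = sqrt(1.1^2 + (-7.2)^2) = sqrt(53.05) = 7.2835
z1+z2 = 9.3000 - 5.6000i
|z1+z2| = sqrt(117.85) = 10.8559
|z1|+|z2| = 8.3546 + 7.2835 = 15.6381

|z1+z2| = 10.8559 ≤ |z1|+|z2| = 15.6381 (verified)


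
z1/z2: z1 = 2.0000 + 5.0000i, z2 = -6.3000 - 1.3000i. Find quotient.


Conjugate of z2 = -6.3000 + 1.3000i
Numerator: (2.0000 + 5.0000i)(-6.3000 + 1.3000i) = -19.1000 - 28.9000i
Denominator: (-6.3)^2 + (-1.3)^2 = 41.38
Result = (-19.1000 - 28.9000i)/41.38

-0.4616 - 0.6984i


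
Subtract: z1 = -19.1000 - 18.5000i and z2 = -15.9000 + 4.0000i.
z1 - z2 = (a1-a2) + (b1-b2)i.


Real: -19.1 + 15.9 = -3.2
Imag: -18.5 - 4 = -22.5

-3.2000 - 22.5000i


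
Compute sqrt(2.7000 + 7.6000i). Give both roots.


|z| = sqrt(7.29+57.76) = 8.0654
sqrt((|z|+a)/2) = sqrt((8.0654+2.7)/2) = sqrt(5.3827) = 2.3201
sqrt((|z|-a)/2) = sqrt((8.0654-2.7)/2) = sqrt(2.6827) = 1.6379

±(2.3201 + 1.6379i) i.e. 2.3201 + 1.6379i and -2.3201 - 1.6379i


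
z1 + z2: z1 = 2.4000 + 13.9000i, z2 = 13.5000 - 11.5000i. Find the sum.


Real: 2.4 + 13.5 = 15.9
Imag: 13.9 - 11.5 = 2.4

15.9000 + 2.4000i


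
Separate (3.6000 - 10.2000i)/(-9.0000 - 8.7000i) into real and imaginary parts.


Multiply by conjugate: (3.6000 - 10.2000i)(-9.0000 + 8.7000i) / ((-9)^2 + (-8.7)^2)
Numerator real = 3.6*(-9) - (10.2)*(-8.7) = 56.34
Numerator imag = -10.2*(-9) - 3.6*(-8.7) = 123.12
Denominator = 156.69
Re(z) = 56.34/156.69 = 0.3596
Im(z) = 123.12/156.69 = 0.7858

Re(z) = 0.3596, Im(z) = 0.7858


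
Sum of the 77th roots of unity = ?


The sum of all 77th roots of unity is 0.
Geometric series: (1 - w^77)/(1 - w) = (1-1)/(1-w) = 0 since w^77 = 1, w ≠ 1.
Alternatively: coefficient of z^76 in z^77 - 1 is 0.

0


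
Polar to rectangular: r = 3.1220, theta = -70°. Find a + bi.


a = 3.1220*cos(-70°) = 3.1220*0.34202 = 1.0678
b = 3.1220*sin(-70°) = 3.1220*(-0.9397) = -2.9337

1.0678 - 2.9337i


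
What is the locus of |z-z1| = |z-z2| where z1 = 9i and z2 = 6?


Equal distances means the locus is the perpendicular bisector of z1 and z2.
Midpoint = ((0+6)/2, (9+0)/2) = (3.0000, 4.5000)

Perpendicular bisector through (3.0000, 4.5000)


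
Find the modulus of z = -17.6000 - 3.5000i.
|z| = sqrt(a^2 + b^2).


|z| = sqrt((-17.6)^2 + (-3.5)^2) = sqrt(309.76 + 12.25) = sqrt(322.01) = 17.9446

|z| = 17.9446


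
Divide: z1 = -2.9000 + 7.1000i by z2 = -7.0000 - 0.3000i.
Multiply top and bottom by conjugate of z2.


Conjugate of z2 = -7.0000 + 0.3000i
Numerator: (-2.9000 + 7.1000i)(-7.0000 + 0.3000i) = 18.1700 - 50.5700i
Denominator: (-7)^2 + (-0.3)^2 = 49.09
Result = (18.1700 - 50.5700i)/49.09

0.3701 - 1.0301i


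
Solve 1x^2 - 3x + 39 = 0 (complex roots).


disc = (-3)^2 - 4*1*39 = 9 - 156 = -147
sqrt(|disc|) = sqrt(147) = 12.1244
Real part = 3/(2*1) = 1.5000
Imag part = 12.1244/(2*1) = 6.0622

1.5000 ± 6.0622i


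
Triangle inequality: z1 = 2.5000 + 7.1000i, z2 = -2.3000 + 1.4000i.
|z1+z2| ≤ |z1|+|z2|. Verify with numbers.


|z1| = sqrt(2.5^2 + 7.1^2) = sqrt(56.66) = 7.5273
|z2| = sqrt((-2.3)^2 + 1.4^2) = sqrt(7.25) = 2.6926
z1+z2 = 0.2000 + 8.5000i
|z1+z2| = sqrt(72.29) = 8.5024
|z1|+|z2| = 7.5273 + 2.6926 = 10.2199

|z1+z2| = 8.5024 ≤ |z1|+|z2| = 10.2199 (verified)


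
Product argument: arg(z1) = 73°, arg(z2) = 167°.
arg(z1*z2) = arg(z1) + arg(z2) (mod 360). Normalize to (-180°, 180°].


arg(z1*z2) = 73° + 167° = 240°
Normalized to (-180°, 180°]: -120°

-120°


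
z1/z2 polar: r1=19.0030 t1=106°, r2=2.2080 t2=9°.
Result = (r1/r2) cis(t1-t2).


r = 19.0030 / 2.2080 = 8.6064
theta = 106° - 9° = 97° = 97° (mod 360)

8.6064 cis(97°)


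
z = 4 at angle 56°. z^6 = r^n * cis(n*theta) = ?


r^6 = 4^6 = 4096
n*theta = 6*56° = 336° = 336° (mod 360)
a = 4096*cos(336°) = 3741.8822
b = 4096*sin(336°) = -1665.9933

4096 cis(336°) = 3741.8822 - 1665.9933i


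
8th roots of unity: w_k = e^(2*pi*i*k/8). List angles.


The 8th roots of unity are cis(360k/8°) for k=0..7
Angle step = 360/8 = 45°
Primitive root: cis(45°)
Primitive root = 0.7071 + 0.7071i

8 roots at angles: 0°, 45°, 90°, 135°, 180°, 225°, 270°, 315°


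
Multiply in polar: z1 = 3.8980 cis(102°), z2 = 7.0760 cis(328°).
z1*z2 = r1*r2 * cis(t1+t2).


r = 3.8980 * 7.0760 = 27.5822
theta = 102° + 328° = 430° = 70° (mod 360)

27.5822 cis(70°)


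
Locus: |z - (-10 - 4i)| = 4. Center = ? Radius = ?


|z - z0| = r is a circle with center z0 and radius r.
Center = (-10, -4), radius = 4

Circle with center (-10, -4) and radius 4


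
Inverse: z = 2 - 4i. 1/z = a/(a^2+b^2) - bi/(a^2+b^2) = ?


|z|^2 = 4+16 = 20
1/z = (2 + 4i)/20

1/z = 0.1000 + 0.2000i


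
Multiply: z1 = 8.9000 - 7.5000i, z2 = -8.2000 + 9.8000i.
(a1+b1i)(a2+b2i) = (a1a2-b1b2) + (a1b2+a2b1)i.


Real = 8.9*(-8.2) - (-7.5)*9.8 = -72.98 - (-73.5) = 0.52
Imag = 8.9*9.8 - (8.2)*(-7.5) = 87.22 + 61.5 = 148.72

0.5200 + 148.7200i


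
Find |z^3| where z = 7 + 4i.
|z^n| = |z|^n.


|z| = sqrt(49+16) = sqrt(65) = 8.0623
|z^3| = |z|^3 = (sqrt(65))^3 = 65*sqrt(65)

|z^3| = 65*sqrt(65) ≈ 524.0468


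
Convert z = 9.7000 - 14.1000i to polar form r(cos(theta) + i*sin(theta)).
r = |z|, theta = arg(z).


r = sqrt(94.09+198.81) = sqrt(292.9) = 17.1143
theta = atan2(-14.1, 9.7) = -55.4742 degrees

r = 17.1143, theta = -55.4742 degrees


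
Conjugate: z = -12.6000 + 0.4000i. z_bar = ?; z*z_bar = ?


z_bar = -12.6000 - 0.4000i
z*z_bar = (-12.6)^2 + 0.4^2 = 158.76 + 0.16 = 158.92

z_bar = -12.6000 - 0.4000i, z*z_bar = 158.92


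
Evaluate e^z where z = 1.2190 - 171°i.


e^1.2190 = 3.3838
cos(-171°) = -0.98769
sin(-171°) = -0.15643
Real = 3.3838*(-0.98769) = -3.3421
Imag = 3.3838*(-0.15643) = -0.5293

-3.3421 - 0.5293i


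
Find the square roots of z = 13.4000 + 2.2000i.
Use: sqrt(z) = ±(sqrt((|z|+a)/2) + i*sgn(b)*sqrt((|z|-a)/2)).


|z| = sqrt(179.56+4.84) = 13.5794
sqrt((|z|+a)/2) = sqrt((13.5794+13.4)/2) = sqrt(13.4897) = 3.6728
sqrt((|z|-a)/2) = sqrt((13.5794-13.4)/2) = sqrt(0.0897) = 0.2995

±(3.6728 + 0.2995i) i.e. 3.6728 + 0.2995i and -3.6728 - 0.2995i


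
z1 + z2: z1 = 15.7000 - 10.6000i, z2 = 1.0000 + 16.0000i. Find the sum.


Real: 15.7 + 1 = 16.7
Imag: -10.6 + 16 = 5.4

16.7000 + 5.4000i


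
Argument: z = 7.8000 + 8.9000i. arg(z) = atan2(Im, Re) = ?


Re = 7.8, Im = 8.9
arg = atan2(8.9, 7.8) = 48.7685 degrees

arg(z) = 48.7685 degrees


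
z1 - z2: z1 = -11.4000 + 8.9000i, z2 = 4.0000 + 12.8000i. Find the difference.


Real: -11.4 - 4 = -15.4
Imag: 8.9 - 12.8 = -3.9

-15.4000 - 3.9000i


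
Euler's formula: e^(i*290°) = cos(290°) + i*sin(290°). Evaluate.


cos(290°) = 0.3420
sin(290°) = -0.9397

e^(i*290°) = 0.3420 - 0.9397i


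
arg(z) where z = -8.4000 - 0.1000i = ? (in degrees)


Re = -8.4, Im = -0.1
arg = atan2(-0.1, -8.4) = -179.3179 degrees

arg(z) = -179.3179 degrees


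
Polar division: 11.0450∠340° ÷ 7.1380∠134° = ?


r = 11.0450 / 7.1380 = 1.5474
theta = 340° - 134° = 206° = 206° (mod 360)

1.5474 cis(206°)


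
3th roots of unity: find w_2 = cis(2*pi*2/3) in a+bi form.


Angle = 360*2/3 = 240°
a = cos(240°) = -0.5000
b = sin(240°) = -0.8660

-0.5000 - 0.8660i


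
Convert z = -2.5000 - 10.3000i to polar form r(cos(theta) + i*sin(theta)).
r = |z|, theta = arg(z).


r = sqrt(6.25+106.09) = sqrt(112.34) = 10.5991
theta = atan2(-10.3, -2.5) = -103.6429 degrees

r = 10.5991, theta = -103.6429 degrees


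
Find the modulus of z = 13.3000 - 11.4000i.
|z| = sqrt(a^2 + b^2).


|z| = sqrt(13.3^2 + (-11.4)^2) = sqrt(176.89 + 129.96) = sqrt(306.85) = 17.5171

|z| = 17.5171


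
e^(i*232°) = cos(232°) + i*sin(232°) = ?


cos(232°) = -0.6157
sin(232°) = -0.7880

e^(i*232°) = -0.6157 - 0.7880i


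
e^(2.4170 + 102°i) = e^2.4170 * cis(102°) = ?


e^2.4170 = 11.2122
cos(102°) = -0.20791
sin(102°) = 0.97815
Real = 11.2122*(-0.20791) = -2.3311
Imag = 11.2122*0.97815 = 10.9672

-2.3311 + 10.9672i


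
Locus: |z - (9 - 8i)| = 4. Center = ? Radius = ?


|z - z0| = r is a circle with center z0 and radius r.
Center = (9, -8), radius = 4

Circle with center (9, -8) and radius 4


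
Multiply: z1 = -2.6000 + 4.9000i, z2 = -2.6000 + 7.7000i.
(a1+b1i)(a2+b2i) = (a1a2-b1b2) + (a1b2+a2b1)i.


Real = -2.6*(-2.6) - 4.9*7.7 = 6.76 - 37.73 = -30.97
Imag = -2.6*7.7 - (2.6)*4.9 = -20.02 - (12.74) = -32.76

-30.9700 - 32.7600i


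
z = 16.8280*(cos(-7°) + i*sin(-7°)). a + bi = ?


a = 16.8280*cos(-7°) = 16.8280*0.99255 = 16.7026
b = 16.8280*sin(-7°) = 16.8280*(-0.12187) = -2.0508

16.7026 - 2.0508i


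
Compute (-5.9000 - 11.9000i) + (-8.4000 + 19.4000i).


Real: -5.9 - 8.4 = -14.3
Imag: -11.9 + 19.4 = 7.5

-14.3000 + 7.5000i


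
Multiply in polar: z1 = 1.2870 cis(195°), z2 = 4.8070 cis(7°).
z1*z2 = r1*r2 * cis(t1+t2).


r = 1.2870 * 4.8070 = 6.1866
theta = 195° + 7° = 202° = 202° (mod 360)

6.1866 cis(202°)


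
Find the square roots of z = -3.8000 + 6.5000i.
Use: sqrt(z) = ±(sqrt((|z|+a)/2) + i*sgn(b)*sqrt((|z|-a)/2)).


|z| = sqrt(14.44+42.25) = 7.5293
sqrt((|z|+a)/2) = sqrt((7.5293+(-3.8))/2) = sqrt(1.8646) = 1.3655
sqrt((|z|-a)/2) = sqrt((7.5293-(-3.8))/2) = sqrt(5.6646) = 2.3801

±(1.3655 + 2.3801i) i.e. 1.3655 + 2.3801i and -1.3655 - 2.3801i


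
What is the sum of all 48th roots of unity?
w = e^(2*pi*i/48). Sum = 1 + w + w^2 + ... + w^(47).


The sum of all 48th roots of unity is 0.
Geometric series: (1 - w^48)/(1 - w) = (1-1)/(1-w) = 0 since w^48 = 1, w ≠ 1.
Alternatively: coefficient of z^47 in z^48 - 1 is 0.

0


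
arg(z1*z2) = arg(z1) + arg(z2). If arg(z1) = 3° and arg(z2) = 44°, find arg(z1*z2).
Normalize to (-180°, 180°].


arg(z1*z2) = 3° + 44° = 47°
Normalized to (-180°, 180°]: 47°

47°


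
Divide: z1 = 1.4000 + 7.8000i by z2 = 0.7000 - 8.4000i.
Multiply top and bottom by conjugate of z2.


Conjugate of z2 = 0.7000 + 8.4000i
Numerator: (1.4000 + 7.8000i)(0.7000 + 8.4000i) = -64.5400 + 17.2200i
Denominator: 0.7^2 + (-8.4)^2 = 71.05
Result = (-64.5400 + 17.2200i)/71.05

-0.9084 + 0.2424i


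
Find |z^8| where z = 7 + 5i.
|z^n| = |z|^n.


|z| = sqrt(49+25) = sqrt(74) = 8.6023
|z^8| = |z|^8 = (sqrt(74))^8 = 74^4 = 29986576

|z^8| = 29986576


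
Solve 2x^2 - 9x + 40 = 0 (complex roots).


disc = (-9)^2 - 4*2*40 = 81 - 320 = -239
sqrt(|disc|) = sqrt(239) = 15.4596
Real part = 9/(2*2) = 2.2500
Imag part = 15.4596/(2*2) = 3.8649

2.2500 ± 3.8649i


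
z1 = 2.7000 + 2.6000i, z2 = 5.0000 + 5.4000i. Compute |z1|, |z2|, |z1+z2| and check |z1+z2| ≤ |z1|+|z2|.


|z1| = sqrt(2.7^2 + 2.6^2) = sqrt(14.05) = 3.7483
|z2| = sqrt(5^2 + 5.4^2) = sqrt(54.16) = 7.3593
z1+z2 = 7.7000 + 8.0000i
|z1+z2| = sqrt(123.29) = 11.1036
|z1|+|z2| = 3.7483 + 7.3593 = 11.1076

|z1+z2| = 11.1036 ≤ |z1|+|z2| = 11.1076 (verified)


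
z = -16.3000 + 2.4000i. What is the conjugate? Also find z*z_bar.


z_bar = -16.3000 - 2.4000i
z*z_bar = (-16.3)^2 + 2.4^2 = 265.69 + 5.76 = 271.45

z_bar = -16.3000 - 2.4000i, z*z_bar = 271.45


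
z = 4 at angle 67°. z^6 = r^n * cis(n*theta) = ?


r^6 = 4^6 = 4096
n*theta = 6*67° = 402° = 42° (mod 360)
a = 4096*cos(42°) = 3043.9212
b = 4096*sin(42°) = 2740.7590

4096 cis(42°) = 3043.9212 + 2740.7590i


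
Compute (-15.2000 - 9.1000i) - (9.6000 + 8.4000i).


Real: -15.2 - 9.6 = -24.8
Imag: -9.1 - 8.4 = -17.5

-24.8000 - 17.5000i


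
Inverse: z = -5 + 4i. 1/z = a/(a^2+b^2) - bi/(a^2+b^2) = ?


|z|^2 = 25+16 = 41
1/z = (-5 - 4i)/41

1/z = -0.1220 - 0.0976i


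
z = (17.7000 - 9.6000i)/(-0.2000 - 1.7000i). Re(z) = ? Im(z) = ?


Multiply by conjugate: (17.7000 - 9.6000i)(-0.2000 + 1.7000i) / ((-0.2)^2 + (-1.7)^2)
Numerator real = 17.7*(-0.2) - (9.6)*(-1.7) = 12.78
Numerator imag = -9.6*(-0.2) - 17.7*(-1.7) = 32.01
Denominator = 2.93
Re(z) = 12.78/2.93 = 4.3618
Im(z) = 32.01/2.93 = 10.9249

Re(z) = 4.3618, Im(z) = 10.9249


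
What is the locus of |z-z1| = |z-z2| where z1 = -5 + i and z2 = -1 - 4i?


Equal distances means the locus is the perpendicular bisector of z1 and z2.
Midpoint = ((-5+(-1))/2, (1+(-4))/2) = (-3.0000, -1.5000)

Perpendicular bisector through (-3.0000, -1.5000)


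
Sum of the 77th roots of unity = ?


The sum of all 77th roots of unity is 0.
Geometric series: (1 - w^77)/(1 - w) = (1-1)/(1-w) = 0 since w^77 = 1, w ≠ 1.
Alternatively: coefficient of z^76 in z^77 - 1 is 0.

0


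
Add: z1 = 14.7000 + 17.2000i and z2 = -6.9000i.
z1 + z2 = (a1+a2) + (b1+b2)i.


Real: 14.7 + 0 = 14.7
Imag: 17.2 - 6.9 = 10.3

14.7000 + 10.3000i


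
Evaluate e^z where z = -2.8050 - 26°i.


e^-2.8050 = 0.0605
cos(-26°) = 0.8988
sin(-26°) = -0.4384
Real = 0.0605*0.8988 = 0.0544
Imag = 0.0605*(-0.4384) = -0.0265

0.0544 - 0.0265i


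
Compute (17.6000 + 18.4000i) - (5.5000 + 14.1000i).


Real: 17.6 - 5.5 = 12.1
Imag: 18.4 - 14.1 = 4.3

12.1000 + 4.3000i


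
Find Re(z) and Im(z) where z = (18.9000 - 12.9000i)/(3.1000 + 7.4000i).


Multiply by conjugate: (18.9000 - 12.9000i)(3.1000 - 7.4000i) / (3.1^2 + 7.4^2)
Numerator real = 18.9*3.1 - (12.9)*7.4 = -36.87
Numerator imag = -12.9*3.1 - 18.9*7.4 = -179.85
Denominator = 64.37
Re(z) = -36.87/64.37 = -0.5728
Im(z) = -179.85/64.37 = -2.7940

Re(z) = -0.5728, Im(z) = -2.7940


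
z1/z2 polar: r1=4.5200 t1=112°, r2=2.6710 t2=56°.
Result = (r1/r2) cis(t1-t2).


r = 4.5200 / 2.6710 = 1.6923
theta = 112° - 56° = 56° = 56° (mod 360)

1.6923 cis(56°)


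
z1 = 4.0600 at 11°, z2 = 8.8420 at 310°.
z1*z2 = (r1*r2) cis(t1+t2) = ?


r = 4.0600 * 8.8420 = 35.8985
theta = 11° + 310° = 321° = 321° (mod 360)

35.8985 cis(321°)


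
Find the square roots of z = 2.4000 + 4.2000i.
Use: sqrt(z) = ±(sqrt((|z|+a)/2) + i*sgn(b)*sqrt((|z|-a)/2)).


|z| = sqrt(5.76+17.64) = 4.8374
sqrt((|z|+a)/2) = sqrt((4.8374+2.4)/2) = sqrt(3.6187) = 1.9023
sqrt((|z|-a)/2) = sqrt((4.8374-2.4)/2) = sqrt(1.2187) = 1.1039

±(1.9023 + 1.1039i) i.e. 1.9023 + 1.1039i and -1.9023 - 1.1039i


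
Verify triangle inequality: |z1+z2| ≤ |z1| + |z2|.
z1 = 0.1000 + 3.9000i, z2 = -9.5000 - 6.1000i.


|z1| = sqrt(0.1^2 + 3.9^2) = sqrt(15.22) = 3.9013
|z2| = sqrt((-9.5)^2 + (-6.1)^2) = sqrt(127.46) = 11.2898
z1+z2 = -9.4000 - 2.2000i
|z1+z2| = sqrt(93.2) = 9.6540
|z1|+|z2| = 3.9013 + 11.2898 = 15.1911

|z1+z2| = 9.6540 ≤ |z1|+|z2| = 15.1911 (verified)


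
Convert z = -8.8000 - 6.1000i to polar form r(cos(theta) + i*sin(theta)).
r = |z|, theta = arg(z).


r = sqrt(77.44+37.21) = sqrt(114.65) = 10.7075
theta = atan2(-6.1, -8.8) = -145.2710 degrees

r = 10.7075, theta = -145.2710 degrees


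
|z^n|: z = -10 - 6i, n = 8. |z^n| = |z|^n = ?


|z| = sqrt(100+36) = sqrt(136) = 11.6619
|z^8| = |z|^8 = (sqrt(136))^8 = 136^4 = 342102016

|z^8| = 342102016


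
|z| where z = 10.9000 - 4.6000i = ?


|z| = sqrt(10.9^2 + (-4.6)^2) = sqrt(118.81 + 21.16) = sqrt(139.97) = 11.8309

|z| = 11.8309


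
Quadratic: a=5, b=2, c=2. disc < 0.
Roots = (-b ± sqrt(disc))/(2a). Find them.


disc = 2^2 - 4*5*2 = 4 - 40 = -36
sqrt(|disc|) = sqrt(36) = 6.0000
Real part = -2/(2*5) = -0.2000
Imag part = 6.0000/(2*5) = 0.6000

-0.2000 ± 0.6000i


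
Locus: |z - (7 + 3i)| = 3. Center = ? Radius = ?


|z - z0| = r is a circle with center z0 and radius r.
Center = (7, 3), radius = 3

Circle with center (7, 3) and radius 3


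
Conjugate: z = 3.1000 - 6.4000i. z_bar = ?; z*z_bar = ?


z_bar = 3.1000 + 6.4000i
z*z_bar = 3.1^2 + (-6.4)^2 = 9.61 + 40.96 = 50.57

z_bar = 3.1000 + 6.4000i, z*z_bar = 50.57


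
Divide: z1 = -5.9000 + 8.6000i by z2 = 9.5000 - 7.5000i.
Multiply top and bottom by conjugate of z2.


Conjugate of z2 = 9.5000 + 7.5000i
Numerator: (-5.9000 + 8.6000i)(9.5000 + 7.5000i) = -120.5500 + 37.4500i
Denominator: 9.5^2 + (-7.5)^2 = 146.5
Result = (-120.5500 + 37.4500i)/146.5

-0.8229 + 0.2556i


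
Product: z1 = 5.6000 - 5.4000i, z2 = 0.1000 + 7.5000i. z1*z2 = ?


Real = 5.6*0.1 - (-5.4)*7.5 = 0.56 - (-40.5) = 41.06
Imag = 5.6*7.5 + 0.1*(-5.4) = 42 - (0.54) = 41.46

41.0600 + 41.4600i


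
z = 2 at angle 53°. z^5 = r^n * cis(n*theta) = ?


r^5 = 2^5 = 32
n*theta = 5*53° = 265° = 265° (mod 360)
a = 32*cos(265°) = -2.7890
b = 32*sin(265°) = -31.8782

32 cis(265°) = -2.7890 - 31.8782i


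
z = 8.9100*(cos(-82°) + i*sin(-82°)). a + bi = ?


a = 8.9100*cos(-82°) = 8.9100*0.13917 = 1.2400
b = 8.9100*sin(-82°) = 8.9100*(-0.99027) = -8.8233

1.2400 - 8.8233i


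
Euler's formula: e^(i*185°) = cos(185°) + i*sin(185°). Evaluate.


cos(185°) = -0.9962
sin(185°) = -0.0872

e^(i*185°) = -0.9962 - 0.0872i


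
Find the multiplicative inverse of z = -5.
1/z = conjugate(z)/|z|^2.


|z|^2 = 25+0 = 25
1/z = (-5 - 0i)/25

1/z = -0.2000 + 0i


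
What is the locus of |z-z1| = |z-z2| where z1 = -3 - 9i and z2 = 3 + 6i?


Equal distances means the locus is the perpendicular bisector of z1 and z2.
Midpoint = ((-3+3)/2, (-9+6)/2) = (0, -1.5000)

Perpendicular bisector through (0, -1.5000)


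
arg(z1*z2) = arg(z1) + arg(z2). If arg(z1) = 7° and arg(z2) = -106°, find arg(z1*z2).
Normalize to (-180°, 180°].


arg(z1*z2) = 7° - 106° = -99°
Normalized to (-180°, 180°]: -99°

-99°


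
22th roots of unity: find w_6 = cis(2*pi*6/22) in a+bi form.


Angle = 360*6/22 = 98.1818°
a = cos(98.1818°) = -0.1423
b = sin(98.1818°) = 0.9898

-0.1423 + 0.9898i


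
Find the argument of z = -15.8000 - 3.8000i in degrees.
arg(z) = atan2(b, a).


Re = -15.8, Im = -3.8
arg = atan2(-3.8, -15.8) = -166.4768 degrees

arg(z) = -166.4768 degrees


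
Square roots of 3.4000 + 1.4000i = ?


|z| = sqrt(11.56+1.96) = 3.6770
sqrt((|z|+a)/2) = sqrt((3.6770+3.4)/2) = sqrt(3.5385) = 1.8811
sqrt((|z|-a)/2) = sqrt((3.6770-3.4)/2) = sqrt(0.1385) = 0.3721

±(1.8811 + 0.3721i) i.e. 1.8811 + 0.3721i and -1.8811 - 0.3721i


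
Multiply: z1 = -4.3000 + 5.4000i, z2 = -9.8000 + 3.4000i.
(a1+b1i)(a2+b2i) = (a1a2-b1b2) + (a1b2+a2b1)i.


Real = -4.3*(-9.8) - 5.4*3.4 = 42.14 - 18.36 = 23.78
Imag = -4.3*3.4 - (9.8)*5.4 = -14.62 - (52.92) = -67.54

23.7800 - 67.5400i


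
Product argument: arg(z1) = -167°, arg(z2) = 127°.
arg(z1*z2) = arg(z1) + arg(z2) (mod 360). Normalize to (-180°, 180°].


arg(z1*z2) = -167° + 127° = -40°
Normalized to (-180°, 180°]: -40°

-40°


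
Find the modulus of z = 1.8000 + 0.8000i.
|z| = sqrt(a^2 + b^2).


|z| = sqrt(1.8^2 + 0.8^2) = sqrt(3.24 + 0.64) = sqrt(3.88) = 1.9698

|z| = 1.9698


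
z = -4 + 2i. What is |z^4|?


|z| = sqrt(16+4) = sqrt(20) = 4.4721
|z^4| = |z|^4 = (sqrt(20))^4 = 20^2 = 400

|z^4| = 400


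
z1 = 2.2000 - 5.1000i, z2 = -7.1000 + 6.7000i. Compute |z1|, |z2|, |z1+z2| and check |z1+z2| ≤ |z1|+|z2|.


|z1| = sqrt(2.2^2 + (-5.1)^2) = sqrt(30.85) = 5.5543
|z2| = sqrt((-7.1)^2 + 6.7^2) = sqrt(95.3) = 9.7622
z1+z2 = -4.9000 + 1.6000i
|z1+z2| = sqrt(26.57) = 5.1546
|z1|+|z2| = 5.5543 + 9.7622 = 15.3165

|z1+z2| = 5.1546 ≤ |z1|+|z2| = 15.3165 (verified)


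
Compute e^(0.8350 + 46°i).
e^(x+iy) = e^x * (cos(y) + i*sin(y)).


e^0.8350 = 2.3048
cos(46°) = 0.6947
sin(46°) = 0.71934
Real = 2.3048*0.6947 = 1.6011
Imag = 2.3048*0.71934 = 1.6579

1.6011 + 1.6579i


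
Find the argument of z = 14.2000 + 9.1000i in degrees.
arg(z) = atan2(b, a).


Re = 14.2, Im = 9.1
arg = atan2(9.1, 14.2) = 32.6536 degrees

arg(z) = 32.6536 degrees


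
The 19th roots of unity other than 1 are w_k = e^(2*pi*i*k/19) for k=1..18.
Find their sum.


With w = e^(2*pi*i/19), all 19 of the 19th roots of unity w^0 = 1, w, ..., w^(18) sum to 0: 1 + w + ... + w^(18) = (1 - w^19)/(1 - w) = 0 since w^19 = 1, w ≠ 1.
Removing the root 1: w + w^2 + ... + w^(18) = 0 - 1 = -1

Sum = -1


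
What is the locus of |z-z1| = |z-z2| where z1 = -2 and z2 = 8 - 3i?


Equal distances means the locus is the perpendicular bisector of z1 and z2.
Midpoint = ((-2+8)/2, (0+(-3))/2) = (3.0000, -1.5000)

Perpendicular bisector through (3.0000, -1.5000)


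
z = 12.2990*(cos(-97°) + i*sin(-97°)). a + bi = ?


a = 12.2990*cos(-97°) = 12.2990*(-0.12187) = -1.4989
b = 12.2990*sin(-97°) = 12.2990*(-0.992546) = -12.2073

-1.4989 - 12.2073i


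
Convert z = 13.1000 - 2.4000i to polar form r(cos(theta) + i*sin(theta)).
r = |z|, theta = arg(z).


r = sqrt(171.61+5.76) = sqrt(177.37) = 13.3180
theta = atan2(-2.4, 13.1) = -10.3818 degrees

r = 13.3180, theta = -10.3818 degrees


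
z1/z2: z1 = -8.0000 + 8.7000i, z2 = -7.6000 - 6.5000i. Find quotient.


Conjugate of z2 = -7.6000 + 6.5000i
Numerator: (-8.0000 + 8.7000i)(-7.6000 + 6.5000i) = 4.2500 - 118.1200i
Denominator: (-7.6)^2 + (-6.5)^2 = 100.01
Result = (4.2500 - 118.1200i)/100.01

0.0425 - 1.1811i


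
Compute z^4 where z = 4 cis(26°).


r^4 = 4^4 = 256
n*theta = 4*26° = 104° = 104° (mod 360)
a = 256*cos(104°) = -61.9320
b = 256*sin(104°) = 248.3957

256 cis(104°) = -61.9320 + 248.3957i


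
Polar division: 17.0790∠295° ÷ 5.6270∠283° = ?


r = 17.0790 / 5.6270 = 3.0352
theta = 295° - 283° = 12° = 12° (mod 360)

3.0352 cis(12°)


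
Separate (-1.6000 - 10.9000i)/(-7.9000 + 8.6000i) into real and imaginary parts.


Multiply by conjugate: (-1.6000 - 10.9000i)(-7.9000 - 8.6000i) / ((-7.9)^2 + 8.6^2)
Numerator real = -1.6*(-7.9) - (10.9)*8.6 = -81.1
Numerator imag = -10.9*(-7.9) - (-1.6)*8.6 = 99.87
Denominator = 136.37
Re(z) = -81.1/136.37 = -0.5947
Im(z) = 99.87/136.37 = 0.7323

Re(z) = -0.5947, Im(z) = 0.7323


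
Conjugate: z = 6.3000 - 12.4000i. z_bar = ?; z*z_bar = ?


z_bar = 6.3000 + 12.4000i
z*z_bar = 6.3^2 + (-12.4)^2 = 39.69 + 153.76 = 193.45

z_bar = 6.3000 + 12.4000i, z*z_bar = 193.45


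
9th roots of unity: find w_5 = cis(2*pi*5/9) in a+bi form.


Angle = 360*5/9 = 200°
a = cos(200°) = -0.9397
b = sin(200°) = -0.3420

-0.9397 - 0.3420i


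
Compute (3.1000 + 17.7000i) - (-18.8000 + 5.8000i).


Real: 3.1 + 18.8 = 21.9
Imag: 17.7 - 5.8 = 11.9

21.9000 + 11.9000i


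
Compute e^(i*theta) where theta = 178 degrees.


cos(178°) = -0.9994
sin(178°) = 0.0349

e^(i*178°) = -0.9994 + 0.0349i


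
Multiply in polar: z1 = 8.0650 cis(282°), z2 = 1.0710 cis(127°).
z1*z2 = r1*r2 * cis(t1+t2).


r = 8.0650 * 1.0710 = 8.6376
theta = 282° + 127° = 409° = 49° (mod 360)

8.6376 cis(49°)


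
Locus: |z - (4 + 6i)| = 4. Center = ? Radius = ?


|z - z0| = r is a circle with center z0 and radius r.
Center = (4, 6), radius = 4

Circle with center (4, 6) and radius 4


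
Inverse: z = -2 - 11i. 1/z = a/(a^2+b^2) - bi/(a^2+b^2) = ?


|z|^2 = 4+121 = 125
1/z = (-2 + 11i)/125

1/z = -0.0160 + 0.0880i


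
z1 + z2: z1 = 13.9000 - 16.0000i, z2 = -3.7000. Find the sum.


Real: 13.9 - 3.7 = 10.2
Imag: -16 + 0 = -16

10.2000 - 16.0000i


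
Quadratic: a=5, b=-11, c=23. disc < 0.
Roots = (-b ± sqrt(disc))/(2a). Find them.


disc = (-11)^2 - 4*5*23 = 121 - 460 = -339
sqrt(|disc|) = sqrt(339) = 18.4120
Real part = 11/(2*5) = 1.1000
Imag part = 18.4120/(2*5) = 1.8412

1.1000 ± 1.8412i


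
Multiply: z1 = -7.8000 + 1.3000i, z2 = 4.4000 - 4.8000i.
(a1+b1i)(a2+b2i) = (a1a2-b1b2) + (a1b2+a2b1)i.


Real = -7.8*4.4 - 1.3*(-4.8) = -34.32 - (-6.24) = -28.08
Imag = -7.8*(-4.8) + 4.4*1.3 = 37.44 + 5.72 = 43.16

-28.0800 + 43.1600i


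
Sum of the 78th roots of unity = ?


The sum of all 78th roots of unity is 0.
Geometric series: (1 - w^78)/(1 - w) = (1-1)/(1-w) = 0 since w^78 = 1, w ≠ 1.
Alternatively: coefficient of z^77 in z^78 - 1 is 0.

0


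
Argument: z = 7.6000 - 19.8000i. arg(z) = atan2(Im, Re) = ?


Re = 7.6, Im = -19.8
arg = atan2(-19.8, 7.6) = -69.0013 degrees

arg(z) = -69.0013 degrees


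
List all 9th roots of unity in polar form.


The 9th roots of unity are cis(360k/9°) for k=0..8
Angle step = 360/9 = 40°
Primitive root: cis(40°)
Primitive root = 0.7660 + 0.6428i

9 roots at angles: 0°, 40°, 80°, 120°, 160°, 200°, 240°, 280°, 320°


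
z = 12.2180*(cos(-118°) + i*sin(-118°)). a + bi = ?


a = 12.2180*cos(-118°) = 12.2180*(-0.46947) = -5.7360
b = 12.2180*sin(-118°) = 12.2180*(-0.88295) = -10.7879

-5.7360 - 10.7879i


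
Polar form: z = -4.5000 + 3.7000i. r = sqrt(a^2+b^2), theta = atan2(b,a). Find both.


r = sqrt(20.25+13.69) = sqrt(33.94) = 5.8258
theta = atan2(3.7, -4.5) = 140.5722 degrees

r = 5.8258, theta = 140.5722 degrees


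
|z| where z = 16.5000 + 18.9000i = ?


|z| = sqrt(16.5^2 + 18.9^2) = sqrt(272.25 + 357.21) = sqrt(629.46) = 25.0890

|z| = 25.0890


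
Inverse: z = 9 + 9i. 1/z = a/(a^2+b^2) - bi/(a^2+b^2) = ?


|z|^2 = 81+81 = 162
1/z = (9 - 9i)/162

1/z = 0.0556 - 0.0556i


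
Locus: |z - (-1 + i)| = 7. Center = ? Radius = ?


|z - z0| = r is a circle with center z0 and radius r.
Center = (-1, 1), radius = 7

Circle with center (-1, 1) and radius 7


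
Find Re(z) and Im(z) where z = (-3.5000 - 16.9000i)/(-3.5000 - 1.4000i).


Multiply by conjugate: (-3.5000 - 16.9000i)(-3.5000 + 1.4000i) / ((-3.5)^2 + (-1.4)^2)
Numerator real = -3.5*(-3.5) - (16.9)*(-1.4) = 35.91
Numerator imag = -16.9*(-3.5) - (-3.5)*(-1.4) = 54.25
Denominator = 14.21
Re(z) = 35.91/14.21 = 2.5271
Im(z) = 54.25/14.21 = 3.8177

Re(z) = 2.5271, Im(z) = 3.8177


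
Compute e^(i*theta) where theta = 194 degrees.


cos(194°) = -0.9703
sin(194°) = -0.2419

e^(i*194°) = -0.9703 - 0.2419i


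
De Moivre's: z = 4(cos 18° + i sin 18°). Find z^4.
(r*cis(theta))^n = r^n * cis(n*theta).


r^4 = 4^4 = 256
n*theta = 4*18° = 72° = 72° (mod 360)
a = 256*cos(72°) = 79.1084
b = 256*sin(72°) = 243.4705

256 cis(72°) = 79.1084 + 243.4705i


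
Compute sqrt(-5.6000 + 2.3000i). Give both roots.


|z| = sqrt(31.36+5.29) = 6.0539
sqrt((|z|+a)/2) = sqrt((6.0539+(-5.6))/2) = sqrt(0.2270) = 0.4764
sqrt((|z|-a)/2) = sqrt((6.0539-(-5.6))/2) = sqrt(5.8270) = 2.4139

±(0.4764 + 2.4139i) i.e. 0.4764 + 2.4139i and -0.4764 - 2.4139i


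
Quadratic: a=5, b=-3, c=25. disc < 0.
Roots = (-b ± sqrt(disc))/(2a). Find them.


disc = (-3)^2 - 4*5*25 = 9 - 500 = -491
sqrt(|disc|) = sqrt(491) = 22.1585
Real part = 3/(2*5) = 0.3000
Imag part = 22.1585/(2*5) = 2.2159

0.3000 ± 2.2159i


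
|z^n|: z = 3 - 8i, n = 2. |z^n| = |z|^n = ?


|z| = sqrt(9+64) = sqrt(73) = 8.5440
|z^2| = |z|^2 = (sqrt(73))^2 = 73

|z^2| = 73


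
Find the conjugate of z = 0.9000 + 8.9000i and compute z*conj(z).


z_bar = 0.9000 - 8.9000i
z*z_bar = 0.9^2 + 8.9^2 = 0.81 + 79.21 = 80.02

z_bar = 0.9000 - 8.9000i, z*z_bar = 80.02


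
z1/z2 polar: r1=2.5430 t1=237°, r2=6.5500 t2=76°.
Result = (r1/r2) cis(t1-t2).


r = 2.5430 / 6.5500 = 0.3882
theta = 237° - 76° = 161° = 161° (mod 360)

0.3882 cis(161°)


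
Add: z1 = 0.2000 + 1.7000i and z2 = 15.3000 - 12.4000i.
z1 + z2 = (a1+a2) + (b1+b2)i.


Real: 0.2 + 15.3 = 15.5
Imag: 1.7 - 12.4 = -10.7

15.5000 - 10.7000i


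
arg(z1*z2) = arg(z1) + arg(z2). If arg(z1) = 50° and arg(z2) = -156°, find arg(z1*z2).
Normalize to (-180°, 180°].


arg(z1*z2) = 50° - 156° = -106°
Normalized to (-180°, 180°]: -106°

-106°


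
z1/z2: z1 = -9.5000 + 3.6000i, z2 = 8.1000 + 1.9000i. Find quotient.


Conjugate of z2 = 8.1000 - 1.9000i
Numerator: (-9.5000 + 3.6000i)(8.1000 - 1.9000i) = -70.1100 + 47.2100i
Denominator: 8.1^2 + 1.9^2 = 69.22
Result = (-70.1100 + 47.2100i)/69.22

-1.0129 + 0.6820i


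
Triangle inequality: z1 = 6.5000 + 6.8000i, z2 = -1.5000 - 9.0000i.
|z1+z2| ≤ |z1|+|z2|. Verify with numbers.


|z1| = sqrt(6.5^2 + 6.8^2) = sqrt(88.49) = 9.4069
|z2| = sqrt((-1.5)^2 + (-9)^2) = sqrt(83.25) = 9.1241
z1+z2 = 5.0000 - 2.2000i
|z1+z2| = sqrt(29.84) = 5.4626
|z1|+|z2| = 9.4069 + 9.1241 = 18.5310

|z1+z2| = 5.4626 ≤ |z1|+|z2| = 18.5310 (verified)


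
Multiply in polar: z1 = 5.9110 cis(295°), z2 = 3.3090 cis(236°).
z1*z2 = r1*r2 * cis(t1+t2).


r = 5.9110 * 3.3090 = 19.5595
theta = 295° + 236° = 531° = 171° (mod 360)

19.5595 cis(171°)


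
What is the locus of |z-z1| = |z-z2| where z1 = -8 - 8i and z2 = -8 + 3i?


Equal distances means the locus is the perpendicular bisector of z1 and z2.
Midpoint = ((-8+(-8))/2, (-8+3)/2) = (-8.0000, -2.5000)

Perpendicular bisector through (-8.0000, -2.5000)


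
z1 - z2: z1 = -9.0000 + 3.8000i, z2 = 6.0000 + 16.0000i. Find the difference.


Real: -9 - 6 = -15
Imag: 3.8 - 16 = -12.2

-15.0000 - 12.2000i


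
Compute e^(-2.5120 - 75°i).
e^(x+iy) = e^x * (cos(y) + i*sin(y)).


e^-2.5120 = 0.0811
cos(-75°) = 0.2588
sin(-75°) = -0.9659
Real = 0.0811*0.2588 = 0.0210
Imag = 0.0811*(-0.9659) = -0.0783

0.0210 - 0.0783i


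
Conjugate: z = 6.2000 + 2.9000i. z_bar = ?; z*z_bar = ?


z_bar = 6.2000 - 2.9000i
z*z_bar = 6.2^2 + 2.9^2 = 38.44 + 8.41 = 46.85

z_bar = 6.2000 - 2.9000i, z*z_bar = 46.85


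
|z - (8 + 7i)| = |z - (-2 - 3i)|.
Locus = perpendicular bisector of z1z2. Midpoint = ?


Equal distances means the locus is the perpendicular bisector of z1 and z2.
Midpoint = ((8+(-2))/2, (7+(-3))/2) = (3.0000, 2.0000)

Perpendicular bisector through (3.0000, 2.0000)


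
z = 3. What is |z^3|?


|z| = sqrt(9+0) = sqrt(9) = 3
|z^3| = |z|^3 = 3^3 = 27

|z^3| = 27


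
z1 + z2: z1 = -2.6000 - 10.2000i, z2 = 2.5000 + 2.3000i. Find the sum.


Real: -2.6 + 2.5 = -0.1
Imag: -10.2 + 2.3 = -7.9

-0.1000 - 7.9000i


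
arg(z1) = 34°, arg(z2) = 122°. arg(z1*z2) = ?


arg(z1*z2) = 34° + 122° = 156°
Normalized to (-180°, 180°]: 156°

156°


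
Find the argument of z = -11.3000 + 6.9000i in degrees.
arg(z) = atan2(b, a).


Re = -11.3, Im = 6.9
arg = atan2(6.9, -11.3) = 148.5909 degrees

arg(z) = 148.5909 degrees


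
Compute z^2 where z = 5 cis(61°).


r^2 = 5^2 = 25
n*theta = 2*61° = 122° = 122° (mod 360)
a = 25*cos(122°) = -13.2480
b = 25*sin(122°) = 21.2012

25 cis(122°) = -13.2480 + 21.2012i


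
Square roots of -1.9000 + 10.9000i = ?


|z| = sqrt(3.61+118.81) = 11.0644
sqrt((|z|+a)/2) = sqrt((11.0644+(-1.9))/2) = sqrt(4.5822) = 2.1406
sqrt((|z|-a)/2) = sqrt((11.0644-(-1.9))/2) = sqrt(6.4822) = 2.5460

±(2.1406 + 2.5460i) i.e. 2.1406 + 2.5460i and -2.1406 - 2.5460i


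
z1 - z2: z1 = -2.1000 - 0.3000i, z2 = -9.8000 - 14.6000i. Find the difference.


Real: -2.1 + 9.8 = 7.7
Imag: -0.3 + 14.6 = 14.3

7.7000 + 14.3000i


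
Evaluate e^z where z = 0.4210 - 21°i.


e^0.4210 = 1.5235
cos(-21°) = 0.9336
sin(-21°) = -0.3584
Real = 1.5235*0.9336 = 1.4223
Imag = 1.5235*(-0.3584) = -0.5460

1.4223 - 0.5460i


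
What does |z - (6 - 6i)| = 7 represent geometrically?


|z - z0| = r is a circle with center z0 and radius r.
Center = (6, -6), radius = 7

Circle with center (6, -6) and radius 7


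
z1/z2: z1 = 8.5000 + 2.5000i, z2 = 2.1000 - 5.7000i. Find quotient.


Conjugate of z2 = 2.1000 + 5.7000i
Numerator: (8.5000 + 2.5000i)(2.1000 + 5.7000i) = 3.6000 + 53.7000i
Denominator: 2.1^2 + (-5.7)^2 = 36.9
Result = (3.6000 + 53.7000i)/36.9

0.0976 + 1.4553i


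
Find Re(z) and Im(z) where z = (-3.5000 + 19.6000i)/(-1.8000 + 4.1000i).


Multiply by conjugate: (-3.5000 + 19.6000i)(-1.8000 - 4.1000i) / ((-1.8)^2 + 4.1^2)
Numerator real = -3.5*(-1.8) + 19.6*4.1 = 86.66
Numerator imag = 19.6*(-1.8) - (-3.5)*4.1 = -20.93
Denominator = 20.05
Re(z) = 86.66/20.05 = 4.3222
Im(z) = -20.93/20.05 = -1.0439

Re(z) = 4.3222, Im(z) = -1.0439


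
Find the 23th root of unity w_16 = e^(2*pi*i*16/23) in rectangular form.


Angle = 360*16/23 = 250.4348°
a = cos(250.4348°) = -0.3349
b = sin(250.4348°) = -0.9423

-0.3349 - 0.9423i


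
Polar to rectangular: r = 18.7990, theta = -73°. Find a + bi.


a = 18.7990*cos(-73°) = 18.7990*0.29237 = 5.4963
b = 18.7990*sin(-73°) = 18.7990*(-0.956305) = -17.9776

5.4963 - 17.9776i


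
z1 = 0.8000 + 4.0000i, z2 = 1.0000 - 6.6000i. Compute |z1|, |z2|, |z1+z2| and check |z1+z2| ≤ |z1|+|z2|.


|z1| = sqrt(0.8^2 + 4^2) = sqrt(16.64) = 4.0792
|z2| = sqrt(1^2 + (-6.6)^2) = sqrt(44.56) = 6.6753
z1+z2 = 1.8000 - 2.6000i
|z1+z2| = sqrt(10) = 3.1623
|z1|+|z2| = 4.0792 + 6.6753 = 10.7545

|z1+z2| = 3.1623 ≤ |z1|+|z2| = 10.7545 (verified)


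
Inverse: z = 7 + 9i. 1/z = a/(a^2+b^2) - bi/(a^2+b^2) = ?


|z|^2 = 49+81 = 130
1/z = (7 - 9i)/130

1/z = 0.0538 - 0.0692i


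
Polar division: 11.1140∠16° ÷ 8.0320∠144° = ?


r = 11.1140 / 8.0320 = 1.3837
theta = 16° - 144° = -128° = 232° (mod 360)

1.3837 cis(232°)


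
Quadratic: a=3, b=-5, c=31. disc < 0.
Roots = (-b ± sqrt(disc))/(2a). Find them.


disc = (-5)^2 - 4*3*31 = 25 - 372 = -347
sqrt(|disc|) = sqrt(347) = 18.6279
Real part = 5/(2*3) = 0.8333
Imag part = 18.6279/(2*3) = 3.1047

0.8333 ± 3.1047i


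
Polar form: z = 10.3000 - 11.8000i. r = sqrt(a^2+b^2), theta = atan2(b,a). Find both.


r = sqrt(106.09+139.24) = sqrt(245.33) = 15.6630
theta = atan2(-11.8, 10.3) = -48.8829 degrees

r = 15.6630, theta = -48.8829 degrees
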